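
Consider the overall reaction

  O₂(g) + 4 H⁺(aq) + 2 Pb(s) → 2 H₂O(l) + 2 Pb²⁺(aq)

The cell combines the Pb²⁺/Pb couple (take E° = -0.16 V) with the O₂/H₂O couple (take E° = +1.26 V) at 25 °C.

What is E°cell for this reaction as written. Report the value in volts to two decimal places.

The O₂/H₂O couple has the higher reduction potential, so it is the cathode; Pb²⁺/Pb is oxidised at the anode.
E°cell = E°(cathode) − E°(anode) = (+1.26) − (-0.16) = +1.42 V.
Since E°cell > 0, the reaction is spontaneous under standard conditions.

+1.42 V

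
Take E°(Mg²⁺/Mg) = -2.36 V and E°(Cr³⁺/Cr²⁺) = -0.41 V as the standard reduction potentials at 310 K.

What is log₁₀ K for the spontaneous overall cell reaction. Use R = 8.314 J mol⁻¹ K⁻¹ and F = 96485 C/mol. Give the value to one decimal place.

63.4

Cathode: Cr³⁺/Cr²⁺; anode: Mg²⁺/Mg. E°cell = (-0.41) − (-2.36) = +1.95 V, with n = 2.
ΔG° = −nFE° = −RT ln K, so ln K = nFE°/(RT) = (2)(96485)(+1.95) / ((8.314)(310)) = 146.000.
log₁₀ K = 146.000 / ln 10 = 63.4.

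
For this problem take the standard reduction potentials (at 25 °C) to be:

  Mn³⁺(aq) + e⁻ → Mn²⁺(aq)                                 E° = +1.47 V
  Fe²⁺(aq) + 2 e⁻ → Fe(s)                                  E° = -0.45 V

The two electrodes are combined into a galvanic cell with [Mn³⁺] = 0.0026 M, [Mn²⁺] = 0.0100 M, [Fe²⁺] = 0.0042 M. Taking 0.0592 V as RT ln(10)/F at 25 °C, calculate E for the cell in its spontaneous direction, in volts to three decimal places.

Mn³⁺/Mn²⁺ is the cathode (higher E°), Fe²⁺/Fe the anode: E°cell = +1.47 − (-0.45) = +1.92 V, n = 2.
Overall: 2 Mn³⁺(aq) + Fe(s) → 2 Mn²⁺(aq) + Fe²⁺(aq)
Q = [Mn²⁺]^2·[Fe²⁺] / ([Mn³⁺]^2); log Q = -1.207.
E = E° − (0.0592/n) log Q = +1.92 − (0.0592/2)(-1.207) = +1.956 V.

+1.956 V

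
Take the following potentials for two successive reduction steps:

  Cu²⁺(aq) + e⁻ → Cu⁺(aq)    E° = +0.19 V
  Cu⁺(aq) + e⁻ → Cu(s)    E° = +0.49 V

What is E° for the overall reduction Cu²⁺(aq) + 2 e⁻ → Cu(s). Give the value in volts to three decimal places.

Adding the free-energy changes (−nFE°) of the two steps gives −n₃FE°₃ = −n₁FE°₁ − n₂FE°₂.
E°₃ = (1×+0.19 + 1×+0.49) / 2 = (+0.680) / 2 = +0.340 V.

+0.340 V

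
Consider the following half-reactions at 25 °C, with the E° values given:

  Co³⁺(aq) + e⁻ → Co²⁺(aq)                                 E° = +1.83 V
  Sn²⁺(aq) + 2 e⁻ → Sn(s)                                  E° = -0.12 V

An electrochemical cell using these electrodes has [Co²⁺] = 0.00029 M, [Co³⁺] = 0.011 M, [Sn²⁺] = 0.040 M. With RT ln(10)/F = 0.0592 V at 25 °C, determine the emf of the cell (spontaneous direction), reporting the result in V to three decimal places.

+2.085 V

Co³⁺/Co²⁺ is the cathode (higher E°), Sn²⁺/Sn the anode: E°cell = +1.83 − (-0.12) = +1.95 V, n = 2.
Overall: 2 Co³⁺(aq) + Sn(s) → 2 Co²⁺(aq) + Sn²⁺(aq)
Q = [Co²⁺]^2·[Sn²⁺] / ([Co³⁺]^2); log Q = -4.556.
E = E° − (0.0592/n) log Q = +1.95 − (0.0592/2)(-4.556) = +2.085 V.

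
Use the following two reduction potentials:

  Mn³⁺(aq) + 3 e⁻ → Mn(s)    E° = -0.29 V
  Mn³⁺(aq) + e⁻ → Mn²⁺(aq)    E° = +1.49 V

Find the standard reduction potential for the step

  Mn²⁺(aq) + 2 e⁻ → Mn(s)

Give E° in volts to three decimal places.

-1.180 V

Sequential free energies add, so n₃E°₃ = n₁E°₁ + n₂E°₂.
With n₃ = 3, and the known step contributing 1×(+1.49) V, the unknown satisfies 2·E° = 3×(-0.29) − 1×(+1.49) = -2.360.
E° = -2.360 / 2 = -1.180 V.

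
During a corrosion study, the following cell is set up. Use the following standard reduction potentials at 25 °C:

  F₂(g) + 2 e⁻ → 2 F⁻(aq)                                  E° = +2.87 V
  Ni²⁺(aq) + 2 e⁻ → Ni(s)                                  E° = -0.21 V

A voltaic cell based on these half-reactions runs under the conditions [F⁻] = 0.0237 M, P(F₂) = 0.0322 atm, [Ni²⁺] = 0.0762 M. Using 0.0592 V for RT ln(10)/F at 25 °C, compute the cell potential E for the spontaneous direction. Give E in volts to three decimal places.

+3.165 V

F₂/F⁻ is the cathode (higher E°), Ni²⁺/Ni the anode: E°cell = +2.87 − (-0.21) = +3.08 V, n = 2.
Overall: F₂(g) + Ni(s) → 2 F⁻(aq) + Ni²⁺(aq)
Q = [F⁻]^2·[Ni²⁺] / (P(F₂)); log Q = -2.876.
E = E° − (0.0592/n) log Q = +3.08 − (0.0592/2)(-2.876) = +3.165 V.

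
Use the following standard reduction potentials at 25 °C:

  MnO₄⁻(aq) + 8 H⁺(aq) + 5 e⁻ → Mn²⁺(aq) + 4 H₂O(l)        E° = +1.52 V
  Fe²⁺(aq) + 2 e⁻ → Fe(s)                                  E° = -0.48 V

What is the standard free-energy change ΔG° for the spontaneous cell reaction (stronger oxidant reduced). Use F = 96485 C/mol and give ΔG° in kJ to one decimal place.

MnO₄⁻/Mn²⁺ (E° = +1.52 V) is the cathode; Fe²⁺/Fe (E° = -0.48 V) is the anode, so E°cell = +2.00 V.
Balancing electrons gives n = 10 (lcm of 5 and 2).
ΔG° = −nFE° = −(10)(96485)(+2.00) = -1,929,700 J = -1929.7 kJ.

-1929.7 kJ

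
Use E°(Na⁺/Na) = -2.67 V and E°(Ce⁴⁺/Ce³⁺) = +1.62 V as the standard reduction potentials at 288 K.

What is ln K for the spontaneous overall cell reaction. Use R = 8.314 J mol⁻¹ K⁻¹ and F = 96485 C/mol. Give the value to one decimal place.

Cathode: Ce⁴⁺/Ce³⁺; anode: Na⁺/Na. E°cell = (+1.62) − (-2.67) = +4.29 V, with n = 1.
ΔG° = −nFE° = −RT ln K, so ln K = nFE°/(RT) = (1)(96485)(+4.29) / ((8.314)(288)) = 172.868.

172.9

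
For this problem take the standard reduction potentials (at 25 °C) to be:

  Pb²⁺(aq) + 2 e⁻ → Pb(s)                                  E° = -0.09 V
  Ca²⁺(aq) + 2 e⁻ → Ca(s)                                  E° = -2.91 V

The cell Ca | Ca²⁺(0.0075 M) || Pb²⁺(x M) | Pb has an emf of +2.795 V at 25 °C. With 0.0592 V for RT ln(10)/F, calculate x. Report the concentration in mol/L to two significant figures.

0.0011 M

Pb²⁺/Pb is the cathode, Ca²⁺/Ca the anode: E°cell = +2.82 V, n = 2.
Overall reaction: Pb²⁺(aq) + Ca(s) → Pb(s) + Ca²⁺(aq); Q = [Ca²⁺]^1/[Pb²⁺]^1.
From E = E° − (0.0592/n) log Q: log Q = (E° − E)·n/0.0592 = (+2.82 − (+2.795))·2/0.0592 = 0.8446.
So 1·log[Pb²⁺] = 1·log(0.0075) − log Q = -2.1249 − (0.8446) = -2.9695; [Pb²⁺] = 10^(-2.9695) ≈ 0.0011 M.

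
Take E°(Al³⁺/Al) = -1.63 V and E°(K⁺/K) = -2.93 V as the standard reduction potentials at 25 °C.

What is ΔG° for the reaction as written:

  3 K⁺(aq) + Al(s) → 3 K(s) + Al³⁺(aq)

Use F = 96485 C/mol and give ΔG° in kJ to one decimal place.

+376.3 kJ

As written, K⁺/K is reduced (cathode) and Al³⁺/Al is oxidised (anode), so E°cell = (-2.93) − (-1.63) = -1.30 V.
Balancing electrons gives n = 3.
ΔG° = −nFE° = −(3)(96485)(-1.30) = 376,292 J = +376.3 kJ.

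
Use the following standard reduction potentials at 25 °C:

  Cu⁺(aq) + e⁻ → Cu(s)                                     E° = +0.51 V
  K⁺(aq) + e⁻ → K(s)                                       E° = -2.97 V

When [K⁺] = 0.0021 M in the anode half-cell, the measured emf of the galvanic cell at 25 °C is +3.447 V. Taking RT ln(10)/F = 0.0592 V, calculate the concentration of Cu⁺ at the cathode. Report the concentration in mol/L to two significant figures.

Cu⁺/Cu is the cathode, K⁺/K the anode: E°cell = +3.48 V, n = 1.
Overall reaction: Cu⁺(aq) + K(s) → Cu(s) + K⁺(aq); Q = [K⁺]^1/[Cu⁺]^1.
From E = E° − (0.0592/n) log Q: log Q = (E° − E)·n/0.0592 = (+3.48 − (+3.447))·1/0.0592 = 0.5574.
So 1·log[Cu⁺] = 1·log(0.0021) − log Q = -2.6778 − (0.5574) = -3.2352; [Cu⁺] = 10^(-3.2352) ≈ 0.00058 M.

0.00058 M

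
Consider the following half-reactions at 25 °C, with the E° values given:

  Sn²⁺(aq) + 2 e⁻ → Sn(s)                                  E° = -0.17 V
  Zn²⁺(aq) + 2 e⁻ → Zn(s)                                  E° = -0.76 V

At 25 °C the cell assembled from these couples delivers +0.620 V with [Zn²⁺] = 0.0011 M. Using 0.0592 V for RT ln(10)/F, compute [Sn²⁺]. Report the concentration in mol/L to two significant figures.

0.011 M

Sn²⁺/Sn is the cathode, Zn²⁺/Zn the anode: E°cell = +0.59 V, n = 2.
Overall reaction: Sn²⁺(aq) + Zn(s) → Sn(s) + Zn²⁺(aq); Q = [Zn²⁺]^1/[Sn²⁺]^1.
From E = E° − (0.0592/n) log Q: log Q = (E° − E)·n/0.0592 = (+0.59 − (+0.620))·2/0.0592 = -1.0135.
So 1·log[Sn²⁺] = 1·log(0.0011) − log Q = -2.9586 − (-1.0135) = -1.9451; [Sn²⁺] = 10^(-1.9451) ≈ 0.011 M.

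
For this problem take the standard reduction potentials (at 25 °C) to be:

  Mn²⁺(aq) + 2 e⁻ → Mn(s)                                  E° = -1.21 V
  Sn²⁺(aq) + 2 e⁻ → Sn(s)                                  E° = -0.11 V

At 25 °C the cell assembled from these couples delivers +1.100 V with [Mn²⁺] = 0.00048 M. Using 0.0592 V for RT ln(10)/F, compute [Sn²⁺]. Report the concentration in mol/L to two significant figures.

0.00048 M

Sn²⁺/Sn is the cathode, Mn²⁺/Mn the anode: E°cell = +1.10 V, n = 2.
Overall reaction: Sn²⁺(aq) + Mn(s) → Sn(s) + Mn²⁺(aq); Q = [Mn²⁺]^1/[Sn²⁺]^1.
From E = E° − (0.0592/n) log Q: log Q = (E° − E)·n/0.0592 = (+1.10 − (+1.100))·2/0.0592 = 0.0000.
So 1·log[Sn²⁺] = 1·log(0.00048) − log Q = -3.3188 − (0.0000) = -3.3188; [Sn²⁺] = 10^(-3.3188) ≈ 0.00048 M.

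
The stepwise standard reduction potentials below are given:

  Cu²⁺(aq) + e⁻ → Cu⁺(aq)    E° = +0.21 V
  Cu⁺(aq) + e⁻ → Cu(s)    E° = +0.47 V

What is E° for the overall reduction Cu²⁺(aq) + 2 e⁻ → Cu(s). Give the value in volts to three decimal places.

+0.340 V

Since ΔG° = −nFE° is additive over sequential reductions, n₃E°₃ = n₁E°₁ + n₂E°₂.
E°₃ = (1×+0.21 + 1×+0.47) / 2 = (+0.680) / 2 = +0.340 V.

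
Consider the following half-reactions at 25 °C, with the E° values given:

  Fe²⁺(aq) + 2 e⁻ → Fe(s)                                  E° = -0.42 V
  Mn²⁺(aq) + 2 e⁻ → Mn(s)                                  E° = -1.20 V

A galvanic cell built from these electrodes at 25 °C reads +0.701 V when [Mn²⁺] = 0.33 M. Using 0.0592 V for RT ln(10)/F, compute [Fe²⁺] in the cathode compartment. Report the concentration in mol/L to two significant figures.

Fe²⁺/Fe is the cathode, Mn²⁺/Mn the anode: E°cell = +0.78 V, n = 2.
Overall reaction: Fe²⁺(aq) + Mn(s) → Fe(s) + Mn²⁺(aq); Q = [Mn²⁺]^1/[Fe²⁺]^1.
From E = E° − (0.0592/n) log Q: log Q = (E° − E)·n/0.0592 = (+0.78 − (+0.701))·2/0.0592 = 2.6689.
So 1·log[Fe²⁺] = 1·log(0.33) − log Q = -0.4815 − (2.6689) = -3.1504; [Fe²⁺] = 10^(-3.1504) ≈ 0.00071 M.

0.00071 M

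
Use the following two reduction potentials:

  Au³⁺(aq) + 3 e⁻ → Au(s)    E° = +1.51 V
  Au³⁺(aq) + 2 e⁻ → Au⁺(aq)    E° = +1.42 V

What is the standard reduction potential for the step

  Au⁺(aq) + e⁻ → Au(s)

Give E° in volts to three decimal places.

Sequential free energies add, so n₃E°₃ = n₁E°₁ + n₂E°₂.
With n₃ = 3, and the known step contributing 2×(+1.42) V, the unknown satisfies 1·E° = 3×(+1.51) − 2×(+1.42) = +1.690.
E° = +1.690 / 1 = +1.690 V.

+1.690 V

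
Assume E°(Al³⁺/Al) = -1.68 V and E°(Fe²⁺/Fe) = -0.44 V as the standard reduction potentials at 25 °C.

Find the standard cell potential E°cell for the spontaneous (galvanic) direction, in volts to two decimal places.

+1.24 V

The Fe²⁺/Fe couple has the higher reduction potential, so it is the cathode; Al³⁺/Al is oxidised at the anode.
E°cell = E°(cathode) − E°(anode) = (-0.44) − (-1.68) = +1.24 V.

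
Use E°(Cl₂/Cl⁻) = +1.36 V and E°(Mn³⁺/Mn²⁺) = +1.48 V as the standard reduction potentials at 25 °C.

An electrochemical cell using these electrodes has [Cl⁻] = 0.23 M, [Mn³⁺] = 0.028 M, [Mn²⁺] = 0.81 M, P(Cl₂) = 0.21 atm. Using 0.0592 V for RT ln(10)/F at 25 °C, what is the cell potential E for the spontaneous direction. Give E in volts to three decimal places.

+0.016 V

Mn³⁺/Mn²⁺ is the cathode (higher E°), Cl₂/Cl⁻ the anode: E°cell = +1.48 − (+1.36) = +0.12 V, n = 2.
Overall: 2 Mn³⁺(aq) + 2 Cl⁻(aq) → 2 Mn²⁺(aq) + Cl₂(g)
Q = [Mn²⁺]^2·P(Cl₂) / ([Mn³⁺]^2·[Cl⁻]^2); log Q = 3.521.
E = E° − (0.0592/n) log Q = +0.12 − (0.0592/2)(3.521) = +0.016 V.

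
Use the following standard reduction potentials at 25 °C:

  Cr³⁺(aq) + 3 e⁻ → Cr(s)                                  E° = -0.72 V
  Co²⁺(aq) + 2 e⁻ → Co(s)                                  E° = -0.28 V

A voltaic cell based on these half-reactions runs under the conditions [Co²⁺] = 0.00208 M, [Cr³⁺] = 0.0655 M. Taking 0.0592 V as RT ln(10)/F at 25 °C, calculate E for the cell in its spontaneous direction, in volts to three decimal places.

+0.384 V

Co²⁺/Co is the cathode (higher E°), Cr³⁺/Cr the anode: E°cell = -0.28 − (-0.72) = +0.44 V, n = 6.
Overall: 3 Co²⁺(aq) + 2 Cr(s) → 3 Co(s) + 2 Cr³⁺(aq)
Q = [Cr³⁺]^2 / ([Co²⁺]^3); log Q = 5.678.
E = E° − (0.0592/n) log Q = +0.44 − (0.0592/6)(5.678) = +0.384 V.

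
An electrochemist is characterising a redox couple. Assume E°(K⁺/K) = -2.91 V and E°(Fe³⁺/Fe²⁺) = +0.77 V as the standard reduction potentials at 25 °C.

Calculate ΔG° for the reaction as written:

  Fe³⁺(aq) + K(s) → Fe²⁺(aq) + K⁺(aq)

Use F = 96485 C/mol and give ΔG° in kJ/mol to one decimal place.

As written, Fe³⁺/Fe²⁺ is reduced (cathode) and K⁺/K is oxidised (anode), so E°cell = (+0.77) − (-2.91) = +3.68 V.
Balancing electrons gives n = 1.
ΔG° = −nFE° = −(1)(96485)(+3.68) = -355,065 J = -355.1 kJ/mol.

-355.1 kJ/mol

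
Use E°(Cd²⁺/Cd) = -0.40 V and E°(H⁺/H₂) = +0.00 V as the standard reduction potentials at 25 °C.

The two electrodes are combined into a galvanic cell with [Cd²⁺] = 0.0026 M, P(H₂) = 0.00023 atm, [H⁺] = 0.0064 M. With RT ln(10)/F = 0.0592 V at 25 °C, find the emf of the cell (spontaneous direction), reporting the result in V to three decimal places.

H⁺/H₂ is the cathode (higher E°), Cd²⁺/Cd the anode: E°cell = +0.00 − (-0.40) = +0.40 V, n = 2.
Overall: 2 H⁺(aq) + Cd(s) → H₂(g) + Cd²⁺(aq)
Q = P(H₂)·[Cd²⁺] / ([H⁺]^2); log Q = -1.836.
E = E° − (0.0592/n) log Q = +0.40 − (0.0592/2)(-1.836) = +0.454 V.

+0.454 V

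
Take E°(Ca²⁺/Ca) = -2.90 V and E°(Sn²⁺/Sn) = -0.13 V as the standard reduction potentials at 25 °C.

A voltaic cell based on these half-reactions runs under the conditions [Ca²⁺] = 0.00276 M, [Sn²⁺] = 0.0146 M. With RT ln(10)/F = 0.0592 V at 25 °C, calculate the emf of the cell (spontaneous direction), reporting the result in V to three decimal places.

+2.791 V

Sn²⁺/Sn is the cathode (higher E°), Ca²⁺/Ca the anode: E°cell = -0.13 − (-2.90) = +2.77 V, n = 2.
Overall: Sn²⁺(aq) + Ca(s) → Sn(s) + Ca²⁺(aq)
Q = [Ca²⁺] / ([Sn²⁺]); log Q = -0.723.
E = E° − (0.0592/n) log Q = +2.77 − (0.0592/2)(-0.723) = +2.791 V.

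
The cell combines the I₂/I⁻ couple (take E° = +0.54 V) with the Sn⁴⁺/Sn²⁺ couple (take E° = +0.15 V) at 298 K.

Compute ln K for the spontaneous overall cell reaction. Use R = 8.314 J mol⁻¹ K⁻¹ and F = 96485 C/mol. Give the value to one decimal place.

Cathode: I₂/I⁻; anode: Sn⁴⁺/Sn²⁺. E°cell = (+0.54) − (+0.15) = +0.39 V, with n = 2.
ΔG° = −nFE° = −RT ln K, so ln K = nFE°/(RT) = (2)(96485)(+0.39) / ((8.314)(298)) = 30.376.

30.4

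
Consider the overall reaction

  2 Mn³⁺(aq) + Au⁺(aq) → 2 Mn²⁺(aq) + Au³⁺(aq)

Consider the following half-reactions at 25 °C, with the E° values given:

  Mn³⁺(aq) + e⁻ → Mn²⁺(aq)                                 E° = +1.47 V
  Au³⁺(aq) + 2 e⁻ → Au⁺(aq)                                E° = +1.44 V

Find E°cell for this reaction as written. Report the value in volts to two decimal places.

+0.03 V

The Mn³⁺/Mn²⁺ couple has the higher reduction potential, so it is the cathode; Au³⁺/Au⁺ is oxidised at the anode.
E°cell = E°(cathode) − E°(anode) = (+1.47) − (+1.44) = +0.03 V.
Since E°cell > 0, the reaction is spontaneous under standard conditions.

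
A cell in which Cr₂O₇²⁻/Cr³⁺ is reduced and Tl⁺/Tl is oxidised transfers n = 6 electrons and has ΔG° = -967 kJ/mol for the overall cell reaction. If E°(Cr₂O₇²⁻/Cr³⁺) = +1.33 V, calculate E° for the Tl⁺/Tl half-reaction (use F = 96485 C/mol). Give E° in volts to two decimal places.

E°cell = −ΔG°/(nF) = −(-967×10³)/((6)(96485)) = +1.670 V.
Since Cr₂O₇²⁻/Cr³⁺ is the cathode and Tl⁺/Tl the anode, E°cell = E°(Cr₂O₇²⁻/Cr³⁺) − E°(Tl⁺/Tl).
So E°(Tl⁺/Tl) = E°(Cr₂O₇²⁻/Cr³⁺) − E°cell = (+1.33) − (+1.670) = -0.34 V.

-0.34 V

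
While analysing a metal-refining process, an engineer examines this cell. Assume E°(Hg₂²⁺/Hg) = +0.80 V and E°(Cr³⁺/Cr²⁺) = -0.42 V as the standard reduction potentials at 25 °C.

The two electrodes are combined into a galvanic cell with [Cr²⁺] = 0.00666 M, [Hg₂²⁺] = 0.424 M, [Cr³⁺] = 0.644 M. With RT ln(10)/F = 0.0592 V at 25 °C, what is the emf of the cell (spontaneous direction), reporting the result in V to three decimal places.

+1.091 V

Hg₂²⁺/Hg is the cathode (higher E°), Cr³⁺/Cr²⁺ the anode: E°cell = +0.80 − (-0.42) = +1.22 V, n = 2.
Overall: Hg₂²⁺(aq) + 2 Cr²⁺(aq) → 2 Hg(l) + 2 Cr³⁺(aq)
Q = [Cr³⁺]^2 / ([Hg₂²⁺]·[Cr²⁺]^2); log Q = 4.343.
E = E° − (0.0592/n) log Q = +1.22 − (0.0592/2)(4.343) = +1.091 V.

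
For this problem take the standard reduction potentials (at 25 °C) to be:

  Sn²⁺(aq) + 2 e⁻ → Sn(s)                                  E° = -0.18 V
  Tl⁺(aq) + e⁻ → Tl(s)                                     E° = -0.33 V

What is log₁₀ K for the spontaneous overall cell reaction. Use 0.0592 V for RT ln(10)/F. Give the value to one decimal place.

Cathode: Sn²⁺/Sn; anode: Tl⁺/Tl. E°cell = +0.15 V, n = 2.
log K = nE°cell / 0.0592 = (2)(+0.15) / 0.0592 = 5.1.

5.1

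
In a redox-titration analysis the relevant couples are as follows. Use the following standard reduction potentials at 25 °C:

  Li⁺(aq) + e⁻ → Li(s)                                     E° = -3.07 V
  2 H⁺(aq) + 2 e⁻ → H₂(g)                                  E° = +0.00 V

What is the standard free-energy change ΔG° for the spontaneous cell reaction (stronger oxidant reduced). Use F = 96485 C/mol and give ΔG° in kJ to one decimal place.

H⁺/H₂ (E° = +0.00 V) is the cathode; Li⁺/Li (E° = -3.07 V) is the anode, so E°cell = +3.07 V.
Balancing electrons gives n = 2 (lcm of 2 and 1).
ΔG° = −nFE° = −(2)(96485)(+3.07) = -592,418 J = -592.4 kJ.

-592.4 kJ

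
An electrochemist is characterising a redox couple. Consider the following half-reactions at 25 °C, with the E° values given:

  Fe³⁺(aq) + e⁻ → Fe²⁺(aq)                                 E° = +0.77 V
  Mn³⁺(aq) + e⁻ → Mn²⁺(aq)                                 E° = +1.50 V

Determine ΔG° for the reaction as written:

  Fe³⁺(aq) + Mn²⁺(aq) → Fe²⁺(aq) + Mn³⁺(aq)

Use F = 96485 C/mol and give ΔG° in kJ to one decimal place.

+70.4 kJ

As written, Fe³⁺/Fe²⁺ is reduced (cathode) and Mn³⁺/Mn²⁺ is oxidised (anode), so E°cell = (+0.77) − (+1.50) = -0.73 V.
Balancing electrons gives n = 1.
ΔG° = −nFE° = −(1)(96485)(-0.73) = 70,434 J = +70.4 kJ.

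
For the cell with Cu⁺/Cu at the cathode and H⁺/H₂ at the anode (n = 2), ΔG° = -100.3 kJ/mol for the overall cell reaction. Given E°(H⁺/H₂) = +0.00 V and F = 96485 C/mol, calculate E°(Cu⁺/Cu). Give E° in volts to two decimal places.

+0.52 V

E°cell = −ΔG°/(nF) = −(-100.3×10³)/((2)(96485)) = +0.520 V.
Since Cu⁺/Cu is the cathode and H⁺/H₂ the anode, E°cell = E°(Cu⁺/Cu) − E°(H⁺/H₂).
So E°(Cu⁺/Cu) = E°cell + E°(H⁺/H₂) = +0.520 + (+0.00) = +0.52 V.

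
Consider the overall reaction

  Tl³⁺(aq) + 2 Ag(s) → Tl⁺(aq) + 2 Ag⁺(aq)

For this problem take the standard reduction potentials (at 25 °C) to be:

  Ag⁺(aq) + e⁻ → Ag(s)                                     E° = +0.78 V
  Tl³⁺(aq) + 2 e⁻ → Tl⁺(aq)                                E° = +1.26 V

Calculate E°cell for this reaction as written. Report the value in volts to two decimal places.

The Tl³⁺/Tl⁺ couple has the higher reduction potential, so it is the cathode; Ag⁺/Ag is oxidised at the anode.
E°cell = E°(cathode) − E°(anode) = (+1.26) − (+0.78) = +0.48 V.

+0.48 V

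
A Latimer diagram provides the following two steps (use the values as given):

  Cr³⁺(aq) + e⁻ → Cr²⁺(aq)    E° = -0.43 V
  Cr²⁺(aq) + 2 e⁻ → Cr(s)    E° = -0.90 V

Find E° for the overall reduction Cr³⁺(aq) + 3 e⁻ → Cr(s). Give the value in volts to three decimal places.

-0.743 V

Since ΔG° = −nFE° is additive over sequential reductions, n₃E°₃ = n₁E°₁ + n₂E°₂.
E°₃ = (1×-0.43 + 2×-0.90) / 3 = (-2.230) / 3 = -0.743 V.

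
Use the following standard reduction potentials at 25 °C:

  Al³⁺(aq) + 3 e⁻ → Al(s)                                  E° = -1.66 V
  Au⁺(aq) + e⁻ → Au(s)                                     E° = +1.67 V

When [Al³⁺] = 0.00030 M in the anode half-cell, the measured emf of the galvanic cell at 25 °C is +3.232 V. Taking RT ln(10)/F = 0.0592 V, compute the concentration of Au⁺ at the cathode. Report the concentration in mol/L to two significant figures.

Au⁺/Au is the cathode, Al³⁺/Al the anode: E°cell = +3.33 V, n = 3.
Overall reaction: 3 Au⁺(aq) + Al(s) → 3 Au(s) + Al³⁺(aq); Q = [Al³⁺]^1/[Au⁺]^3.
From E = E° − (0.0592/n) log Q: log Q = (E° − E)·n/0.0592 = (+3.33 − (+3.232))·3/0.0592 = 4.9662.
So 3·log[Au⁺] = 1·log(0.0003) − log Q = -3.5229 − (4.9662) = -8.4891; log[Au⁺] = -8.4891 / 3 = -2.8297; [Au⁺] = 10^(-2.8297) ≈ 0.0015 M.

0.0015 M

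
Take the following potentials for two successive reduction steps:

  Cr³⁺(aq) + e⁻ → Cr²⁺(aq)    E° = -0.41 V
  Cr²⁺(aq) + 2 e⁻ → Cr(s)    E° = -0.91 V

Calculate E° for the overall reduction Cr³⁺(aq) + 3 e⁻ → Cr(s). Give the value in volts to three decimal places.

Standard free energies of sequential steps add: ΔG°₃ = ΔG°₁ + ΔG°₂, so n₃E°₃ = n₁E°₁ + n₂E°₂.
E°₃ = (1×-0.41 + 2×-0.91) / 3 = (-2.230) / 3 = -0.743 V.

-0.743 V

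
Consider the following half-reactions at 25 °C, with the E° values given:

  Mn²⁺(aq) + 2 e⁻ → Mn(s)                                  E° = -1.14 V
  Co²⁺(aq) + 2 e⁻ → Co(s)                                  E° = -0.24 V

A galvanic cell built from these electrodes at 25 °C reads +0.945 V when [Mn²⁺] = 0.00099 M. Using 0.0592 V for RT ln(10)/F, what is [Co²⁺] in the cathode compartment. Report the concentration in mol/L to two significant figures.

Co²⁺/Co is the cathode, Mn²⁺/Mn the anode: E°cell = +0.90 V, n = 2.
Overall reaction: Co²⁺(aq) + Mn(s) → Co(s) + Mn²⁺(aq); Q = [Mn²⁺]^1/[Co²⁺]^1.
From E = E° − (0.0592/n) log Q: log Q = (E° − E)·n/0.0592 = (+0.90 − (+0.945))·2/0.0592 = -1.5203.
So 1·log[Co²⁺] = 1·log(0.00099) − log Q = -3.0044 − (-1.5203) = -1.4841; [Co²⁺] = 10^(-1.4841) ≈ 0.033 M.

0.033 M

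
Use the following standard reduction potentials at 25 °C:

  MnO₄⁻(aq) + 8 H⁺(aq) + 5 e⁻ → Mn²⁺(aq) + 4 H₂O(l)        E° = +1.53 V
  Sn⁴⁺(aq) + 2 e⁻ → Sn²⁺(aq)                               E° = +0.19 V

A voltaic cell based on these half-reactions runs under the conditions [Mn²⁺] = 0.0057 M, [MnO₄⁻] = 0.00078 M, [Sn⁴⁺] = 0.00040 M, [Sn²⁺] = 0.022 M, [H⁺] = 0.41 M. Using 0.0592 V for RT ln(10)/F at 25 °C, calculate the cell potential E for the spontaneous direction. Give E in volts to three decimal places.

+1.345 V

MnO₄⁻/Mn²⁺ is the cathode (higher E°), Sn⁴⁺/Sn²⁺ the anode: E°cell = +1.53 − (+0.19) = +1.34 V, n = 10.
Overall: 2 MnO₄⁻(aq) + 16 H⁺(aq) + 5 Sn²⁺(aq) → 2 Mn²⁺(aq) + 8 H₂O(l) + 5 Sn⁴⁺(aq)
Q = [Mn²⁺]^2·[Sn⁴⁺]^5 / ([MnO₄⁻]^2·[H⁺]^16·[Sn²⁺]^5); log Q = -0.779.
E = E° − (0.0592/n) log Q = +1.34 − (0.0592/10)(-0.779) = +1.345 V.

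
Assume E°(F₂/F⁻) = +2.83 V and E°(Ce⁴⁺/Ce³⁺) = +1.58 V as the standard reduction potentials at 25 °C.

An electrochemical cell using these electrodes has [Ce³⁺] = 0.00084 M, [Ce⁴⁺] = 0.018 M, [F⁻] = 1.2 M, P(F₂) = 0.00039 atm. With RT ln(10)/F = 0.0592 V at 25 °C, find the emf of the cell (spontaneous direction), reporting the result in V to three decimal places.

F₂/F⁻ is the cathode (higher E°), Ce⁴⁺/Ce³⁺ the anode: E°cell = +2.83 − (+1.58) = +1.25 V, n = 2.
Overall: F₂(g) + 2 Ce³⁺(aq) → 2 F⁻(aq) + 2 Ce⁴⁺(aq)
Q = [F⁻]^2·[Ce⁴⁺]^2 / (P(F₂)·[Ce³⁺]^2); log Q = 6.229.
E = E° − (0.0592/n) log Q = +1.25 − (0.0592/2)(6.229) = +1.066 V.

+1.066 V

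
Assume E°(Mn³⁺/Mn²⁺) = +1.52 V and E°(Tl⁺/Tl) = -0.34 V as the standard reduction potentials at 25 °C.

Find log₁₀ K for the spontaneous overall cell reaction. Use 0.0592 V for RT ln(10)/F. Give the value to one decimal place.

31.4

Cathode: Mn³⁺/Mn²⁺; anode: Tl⁺/Tl. E°cell = +1.86 V, n = 1.
log K = nE°cell / 0.0592 = (1)(+1.86) / 0.0592 = 31.4.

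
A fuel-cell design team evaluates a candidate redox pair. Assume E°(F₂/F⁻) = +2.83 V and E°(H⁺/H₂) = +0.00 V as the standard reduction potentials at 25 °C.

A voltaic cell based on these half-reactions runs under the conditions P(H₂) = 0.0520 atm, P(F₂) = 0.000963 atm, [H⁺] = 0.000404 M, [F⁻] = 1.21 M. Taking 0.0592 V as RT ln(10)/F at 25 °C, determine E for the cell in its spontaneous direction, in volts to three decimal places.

F₂/F⁻ is the cathode (higher E°), H⁺/H₂ the anode: E°cell = +2.83 − (+0.00) = +2.83 V, n = 2.
Overall: F₂(g) + H₂(g) → 2 F⁻(aq) + 2 H⁺(aq)
Q = [F⁻]^2·[H⁺]^2 / (P(F₂)·P(H₂)); log Q = -2.321.
E = E° − (0.0592/n) log Q = +2.83 − (0.0592/2)(-2.321) = +2.899 V.

+2.899 V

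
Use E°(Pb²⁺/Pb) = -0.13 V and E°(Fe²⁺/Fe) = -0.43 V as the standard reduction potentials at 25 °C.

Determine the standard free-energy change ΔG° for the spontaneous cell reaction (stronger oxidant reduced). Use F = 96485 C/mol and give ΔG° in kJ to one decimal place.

Pb²⁺/Pb (E° = -0.13 V) is the cathode; Fe²⁺/Fe (E° = -0.43 V) is the anode, so E°cell = +0.30 V.
Balancing electrons gives n = 2 (lcm of 2 and 2).
ΔG° = −nFE° = −(2)(96485)(+0.30) = -57,891 J = -57.9 kJ.

-57.9 kJ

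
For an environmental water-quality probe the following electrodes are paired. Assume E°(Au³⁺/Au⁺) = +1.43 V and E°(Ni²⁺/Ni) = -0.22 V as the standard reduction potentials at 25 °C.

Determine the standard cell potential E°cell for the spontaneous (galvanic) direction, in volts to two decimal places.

+1.65 V

The Au³⁺/Au⁺ couple has the higher reduction potential, so it is the cathode; Ni²⁺/Ni is oxidised at the anode.
E°cell = E°(cathode) − E°(anode) = (+1.43) − (-0.22) = +1.65 V.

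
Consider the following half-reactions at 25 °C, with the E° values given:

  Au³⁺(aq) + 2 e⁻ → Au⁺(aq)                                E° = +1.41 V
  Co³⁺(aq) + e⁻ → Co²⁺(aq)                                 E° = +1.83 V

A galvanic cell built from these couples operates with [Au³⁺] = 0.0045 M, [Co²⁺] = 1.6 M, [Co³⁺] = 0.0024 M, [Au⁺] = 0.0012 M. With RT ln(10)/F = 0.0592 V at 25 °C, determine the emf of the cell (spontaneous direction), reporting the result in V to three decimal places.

+0.236 V

Co³⁺/Co²⁺ is the cathode (higher E°), Au³⁺/Au⁺ the anode: E°cell = +1.83 − (+1.41) = +0.42 V, n = 2.
Overall: 2 Co³⁺(aq) + Au⁺(aq) → 2 Co²⁺(aq) + Au³⁺(aq)
Q = [Co²⁺]^2·[Au³⁺] / ([Co³⁺]^2·[Au⁺]); log Q = 6.222.
E = E° − (0.0592/n) log Q = +0.42 − (0.0592/2)(6.222) = +0.236 V.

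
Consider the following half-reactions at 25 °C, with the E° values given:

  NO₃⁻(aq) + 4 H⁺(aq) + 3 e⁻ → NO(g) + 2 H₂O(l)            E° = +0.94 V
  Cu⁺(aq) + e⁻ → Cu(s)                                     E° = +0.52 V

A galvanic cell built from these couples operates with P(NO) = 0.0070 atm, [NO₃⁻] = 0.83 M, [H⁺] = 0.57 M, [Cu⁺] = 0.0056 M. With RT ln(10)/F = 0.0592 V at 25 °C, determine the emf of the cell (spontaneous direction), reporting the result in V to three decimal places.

+0.575 V

NO₃⁻/NO is the cathode (higher E°), Cu⁺/Cu the anode: E°cell = +0.94 − (+0.52) = +0.42 V, n = 3.
Overall: NO₃⁻(aq) + 4 H⁺(aq) + 3 Cu(s) → NO(g) + 2 H₂O(l) + 3 Cu⁺(aq)
Q = P(NO)·[Cu⁺]^3 / ([NO₃⁻]·[H⁺]^4); log Q = -7.853.
E = E° − (0.0592/n) log Q = +0.42 − (0.0592/3)(-7.853) = +0.575 V.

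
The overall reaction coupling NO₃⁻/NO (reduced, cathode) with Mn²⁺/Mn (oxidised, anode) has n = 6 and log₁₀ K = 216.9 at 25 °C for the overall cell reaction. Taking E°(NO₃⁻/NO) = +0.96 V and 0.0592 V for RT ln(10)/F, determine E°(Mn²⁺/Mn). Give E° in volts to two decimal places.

-1.18 V

E°cell = (0.0592/n)·log K = (0.0592/6)(216.9) = +2.140 V.
Since NO₃⁻/NO is the cathode and Mn²⁺/Mn the anode, E°cell = E°(NO₃⁻/NO) − E°(Mn²⁺/Mn).
So E°(Mn²⁺/Mn) = E°(NO₃⁻/NO) − E°cell = (+0.96) − (+2.140) = -1.18 V.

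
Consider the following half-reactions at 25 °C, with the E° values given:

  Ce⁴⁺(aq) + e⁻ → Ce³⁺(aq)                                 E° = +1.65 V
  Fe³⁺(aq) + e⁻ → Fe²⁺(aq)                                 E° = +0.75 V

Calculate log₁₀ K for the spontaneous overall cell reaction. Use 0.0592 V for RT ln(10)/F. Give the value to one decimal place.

15.2

Cathode: Ce⁴⁺/Ce³⁺; anode: Fe³⁺/Fe²⁺. E°cell = +0.90 V, n = 1.
log K = nE°cell / 0.0592 = (1)(+0.90) / 0.0592 = 15.2.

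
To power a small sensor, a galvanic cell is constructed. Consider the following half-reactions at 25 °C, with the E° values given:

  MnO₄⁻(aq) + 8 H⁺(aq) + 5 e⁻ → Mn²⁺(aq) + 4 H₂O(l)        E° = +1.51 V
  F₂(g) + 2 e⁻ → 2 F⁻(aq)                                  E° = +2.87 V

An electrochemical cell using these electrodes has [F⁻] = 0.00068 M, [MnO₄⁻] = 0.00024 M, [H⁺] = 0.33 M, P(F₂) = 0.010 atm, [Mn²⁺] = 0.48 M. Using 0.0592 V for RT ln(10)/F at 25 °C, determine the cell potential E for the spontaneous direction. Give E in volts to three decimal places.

+1.573 V

F₂/F⁻ is the cathode (higher E°), MnO₄⁻/Mn²⁺ the anode: E°cell = +2.87 − (+1.51) = +1.36 V, n = 10.
Overall: 5 F₂(g) + 2 Mn²⁺(aq) + 8 H₂O(l) → 10 F⁻(aq) + 2 MnO₄⁻(aq) + 16 H⁺(aq)
Q = [F⁻]^10·[MnO₄⁻]^2·[H⁺]^16 / (P(F₂)^5·[Mn²⁺]^2); log Q = -35.981.
E = E° − (0.0592/n) log Q = +1.36 − (0.0592/10)(-35.981) = +1.573 V.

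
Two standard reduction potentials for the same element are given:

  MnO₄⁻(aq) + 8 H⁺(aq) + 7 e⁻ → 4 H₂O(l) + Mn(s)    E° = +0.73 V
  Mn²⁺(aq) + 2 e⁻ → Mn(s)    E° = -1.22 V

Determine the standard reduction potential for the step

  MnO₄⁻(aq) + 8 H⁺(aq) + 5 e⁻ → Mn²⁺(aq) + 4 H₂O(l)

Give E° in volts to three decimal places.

+1.510 V

Sequential free energies add, so n₃E°₃ = n₁E°₁ + n₂E°₂.
With n₃ = 7, and the known step contributing 2×(-1.22) V, the unknown satisfies 5·E° = 7×(+0.73) − 2×(-1.22) = +7.550.
E° = +7.550 / 5 = +1.510 V.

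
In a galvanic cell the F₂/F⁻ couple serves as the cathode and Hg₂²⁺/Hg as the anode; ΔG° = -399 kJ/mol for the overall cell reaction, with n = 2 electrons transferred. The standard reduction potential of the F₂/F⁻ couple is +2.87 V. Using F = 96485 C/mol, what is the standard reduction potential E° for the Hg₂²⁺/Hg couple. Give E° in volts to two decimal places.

E°cell = −ΔG°/(nF) = −(-399×10³)/((2)(96485)) = +2.068 V.
Since F₂/F⁻ is the cathode and Hg₂²⁺/Hg the anode, E°cell = E°(F₂/F⁻) − E°(Hg₂²⁺/Hg).
So E°(Hg₂²⁺/Hg) = E°(F₂/F⁻) − E°cell = (+2.87) − (+2.068) = +0.80 V.

+0.80 V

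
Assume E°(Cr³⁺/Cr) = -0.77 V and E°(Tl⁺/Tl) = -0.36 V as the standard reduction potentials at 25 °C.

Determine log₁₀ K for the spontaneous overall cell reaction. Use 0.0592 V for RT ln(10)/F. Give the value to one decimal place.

20.8

Cathode: Tl⁺/Tl; anode: Cr³⁺/Cr. E°cell = +0.41 V, n = 3.
log K = nE°cell / 0.0592 = (3)(+0.41) / 0.0592 = 20.8.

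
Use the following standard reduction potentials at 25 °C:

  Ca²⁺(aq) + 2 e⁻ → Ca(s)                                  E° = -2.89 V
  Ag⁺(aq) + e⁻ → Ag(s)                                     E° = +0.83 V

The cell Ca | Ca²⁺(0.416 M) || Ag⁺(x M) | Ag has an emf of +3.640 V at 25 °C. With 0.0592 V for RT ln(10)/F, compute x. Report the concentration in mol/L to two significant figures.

0.029 M

Ag⁺/Ag is the cathode, Ca²⁺/Ca the anode: E°cell = +3.72 V, n = 2.
Overall reaction: 2 Ag⁺(aq) + Ca(s) → 2 Ag(s) + Ca²⁺(aq); Q = [Ca²⁺]^1/[Ag⁺]^2.
From E = E° − (0.0592/n) log Q: log Q = (E° − E)·n/0.0592 = (+3.72 − (+3.640))·2/0.0592 = 2.7027.
So 2·log[Ag⁺] = 1·log(0.416) − log Q = -0.3809 − (2.7027) = -3.0836; log[Ag⁺] = -3.0836 / 2 = -1.5418; [Ag⁺] = 10^(-1.5418) ≈ 0.029 M.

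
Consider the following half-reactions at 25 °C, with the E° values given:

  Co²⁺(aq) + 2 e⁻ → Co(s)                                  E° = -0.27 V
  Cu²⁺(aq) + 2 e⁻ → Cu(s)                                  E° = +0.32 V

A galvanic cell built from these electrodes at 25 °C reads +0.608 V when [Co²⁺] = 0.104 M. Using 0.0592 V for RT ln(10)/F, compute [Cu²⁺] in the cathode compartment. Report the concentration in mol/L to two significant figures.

Cu²⁺/Cu is the cathode, Co²⁺/Co the anode: E°cell = +0.59 V, n = 2.
Overall reaction: Cu²⁺(aq) + Co(s) → Cu(s) + Co²⁺(aq); Q = [Co²⁺]^1/[Cu²⁺]^1.
From E = E° − (0.0592/n) log Q: log Q = (E° − E)·n/0.0592 = (+0.59 − (+0.608))·2/0.0592 = -0.6081.
So 1·log[Cu²⁺] = 1·log(0.104) − log Q = -0.9830 − (-0.6081) = -0.3749; [Cu²⁺] = 10^(-0.3749) ≈ 0.42 M.

0.42 M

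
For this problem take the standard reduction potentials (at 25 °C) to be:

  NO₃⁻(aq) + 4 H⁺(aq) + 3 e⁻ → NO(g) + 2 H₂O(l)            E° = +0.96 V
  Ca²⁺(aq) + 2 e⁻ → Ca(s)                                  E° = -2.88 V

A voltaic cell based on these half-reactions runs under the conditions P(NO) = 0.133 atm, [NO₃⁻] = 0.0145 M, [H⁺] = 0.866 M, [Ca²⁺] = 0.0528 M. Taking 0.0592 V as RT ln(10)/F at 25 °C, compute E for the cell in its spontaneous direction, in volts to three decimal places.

+3.854 V

NO₃⁻/NO is the cathode (higher E°), Ca²⁺/Ca the anode: E°cell = +0.96 − (-2.88) = +3.84 V, n = 6.
Overall: 2 NO₃⁻(aq) + 8 H⁺(aq) + 3 Ca(s) → 2 NO(g) + 4 H₂O(l) + 3 Ca²⁺(aq)
Q = P(NO)^2·[Ca²⁺]^3 / ([NO₃⁻]^2·[H⁺]^8); log Q = -1.407.
E = E° − (0.0592/n) log Q = +3.84 − (0.0592/6)(-1.407) = +3.854 V.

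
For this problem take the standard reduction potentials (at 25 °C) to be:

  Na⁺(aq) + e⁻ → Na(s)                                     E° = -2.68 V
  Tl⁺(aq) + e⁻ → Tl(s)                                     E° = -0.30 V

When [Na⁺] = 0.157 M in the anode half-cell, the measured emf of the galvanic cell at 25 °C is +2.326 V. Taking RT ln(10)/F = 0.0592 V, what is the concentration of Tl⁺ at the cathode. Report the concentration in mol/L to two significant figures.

Tl⁺/Tl is the cathode, Na⁺/Na the anode: E°cell = +2.38 V, n = 1.
Overall reaction: Tl⁺(aq) + Na(s) → Tl(s) + Na⁺(aq); Q = [Na⁺]^1/[Tl⁺]^1.
From E = E° − (0.0592/n) log Q: log Q = (E° − E)·n/0.0592 = (+2.38 − (+2.326))·1/0.0592 = 0.9122.
So 1·log[Tl⁺] = 1·log(0.157) − log Q = -0.8041 − (0.9122) = -1.7163; [Tl⁺] = 10^(-1.7163) ≈ 0.019 M.

0.019 M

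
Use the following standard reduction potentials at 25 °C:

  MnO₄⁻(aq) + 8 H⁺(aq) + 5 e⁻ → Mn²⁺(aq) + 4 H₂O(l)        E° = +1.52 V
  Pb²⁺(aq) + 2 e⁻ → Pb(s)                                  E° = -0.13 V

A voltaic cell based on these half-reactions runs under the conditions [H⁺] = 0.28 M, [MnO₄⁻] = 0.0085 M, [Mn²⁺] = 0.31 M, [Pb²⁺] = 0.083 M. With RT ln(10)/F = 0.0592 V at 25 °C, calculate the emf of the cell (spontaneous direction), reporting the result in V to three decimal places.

MnO₄⁻/Mn²⁺ is the cathode (higher E°), Pb²⁺/Pb the anode: E°cell = +1.52 − (-0.13) = +1.65 V, n = 10.
Overall: 2 MnO₄⁻(aq) + 16 H⁺(aq) + 5 Pb(s) → 2 Mn²⁺(aq) + 8 H₂O(l) + 5 Pb²⁺(aq)
Q = [Mn²⁺]^2·[Pb²⁺]^5 / ([MnO₄⁻]^2·[H⁺]^16); log Q = 6.565.
E = E° − (0.0592/n) log Q = +1.65 − (0.0592/10)(6.565) = +1.611 V.

+1.611 V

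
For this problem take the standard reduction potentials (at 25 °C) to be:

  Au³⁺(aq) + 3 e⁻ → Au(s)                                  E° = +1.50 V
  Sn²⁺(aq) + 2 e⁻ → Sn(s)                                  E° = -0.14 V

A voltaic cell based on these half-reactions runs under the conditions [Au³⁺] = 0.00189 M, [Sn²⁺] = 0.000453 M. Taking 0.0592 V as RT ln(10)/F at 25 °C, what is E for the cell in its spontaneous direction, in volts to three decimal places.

+1.685 V

Au³⁺/Au is the cathode (higher E°), Sn²⁺/Sn the anode: E°cell = +1.50 − (-0.14) = +1.64 V, n = 6.
Overall: 2 Au³⁺(aq) + 3 Sn(s) → 2 Au(s) + 3 Sn²⁺(aq)
Q = [Sn²⁺]^3 / ([Au³⁺]^2); log Q = -4.585.
E = E° − (0.0592/n) log Q = +1.64 − (0.0592/6)(-4.585) = +1.685 V.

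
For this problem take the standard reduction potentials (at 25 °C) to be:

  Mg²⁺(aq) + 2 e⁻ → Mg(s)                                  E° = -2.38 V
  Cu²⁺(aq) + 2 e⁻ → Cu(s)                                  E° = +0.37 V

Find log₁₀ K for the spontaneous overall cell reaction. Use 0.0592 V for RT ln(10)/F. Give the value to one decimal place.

Cathode: Cu²⁺/Cu; anode: Mg²⁺/Mg. E°cell = +2.75 V, n = 2.
log K = nE°cell / 0.0592 = (2)(+2.75) / 0.0592 = 92.9.

92.9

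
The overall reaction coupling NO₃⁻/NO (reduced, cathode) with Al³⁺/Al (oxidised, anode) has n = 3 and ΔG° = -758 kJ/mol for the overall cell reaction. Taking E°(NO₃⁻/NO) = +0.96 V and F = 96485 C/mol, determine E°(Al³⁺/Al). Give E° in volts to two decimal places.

E°cell = −ΔG°/(nF) = −(-758×10³)/((3)(96485)) = +2.619 V.
Since NO₃⁻/NO is the cathode and Al³⁺/Al the anode, E°cell = E°(NO₃⁻/NO) − E°(Al³⁺/Al).
So E°(Al³⁺/Al) = E°(NO₃⁻/NO) − E°cell = (+0.96) − (+2.619) = -1.66 V.

-1.66 V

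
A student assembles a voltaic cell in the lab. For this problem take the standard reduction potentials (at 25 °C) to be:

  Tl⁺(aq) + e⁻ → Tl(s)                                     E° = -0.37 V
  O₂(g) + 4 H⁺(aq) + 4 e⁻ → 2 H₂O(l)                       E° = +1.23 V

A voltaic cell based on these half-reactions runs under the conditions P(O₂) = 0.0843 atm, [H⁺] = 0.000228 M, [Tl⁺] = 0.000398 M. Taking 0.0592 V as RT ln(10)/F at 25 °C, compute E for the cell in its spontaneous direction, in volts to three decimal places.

O₂/H₂O is the cathode (higher E°), Tl⁺/Tl the anode: E°cell = +1.23 − (-0.37) = +1.60 V, n = 4.
Overall: O₂(g) + 4 H⁺(aq) + 4 Tl(s) → 2 H₂O(l) + 4 Tl⁺(aq)
Q = [Tl⁺]^4 / (P(O₂)·[H⁺]^4); log Q = 2.042.
E = E° − (0.0592/n) log Q = +1.60 − (0.0592/4)(2.042) = +1.570 V.

+1.570 V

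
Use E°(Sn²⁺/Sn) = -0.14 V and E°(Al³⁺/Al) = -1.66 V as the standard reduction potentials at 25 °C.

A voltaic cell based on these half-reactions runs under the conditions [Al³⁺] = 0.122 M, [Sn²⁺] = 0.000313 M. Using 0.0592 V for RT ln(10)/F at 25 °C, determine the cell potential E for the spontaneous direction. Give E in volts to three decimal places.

Sn²⁺/Sn is the cathode (higher E°), Al³⁺/Al the anode: E°cell = -0.14 − (-1.66) = +1.52 V, n = 6.
Overall: 3 Sn²⁺(aq) + 2 Al(s) → 3 Sn(s) + 2 Al³⁺(aq)
Q = [Al³⁺]^2 / ([Sn²⁺]^3); log Q = 8.686.
E = E° − (0.0592/n) log Q = +1.52 − (0.0592/6)(8.686) = +1.434 V.

+1.434 V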